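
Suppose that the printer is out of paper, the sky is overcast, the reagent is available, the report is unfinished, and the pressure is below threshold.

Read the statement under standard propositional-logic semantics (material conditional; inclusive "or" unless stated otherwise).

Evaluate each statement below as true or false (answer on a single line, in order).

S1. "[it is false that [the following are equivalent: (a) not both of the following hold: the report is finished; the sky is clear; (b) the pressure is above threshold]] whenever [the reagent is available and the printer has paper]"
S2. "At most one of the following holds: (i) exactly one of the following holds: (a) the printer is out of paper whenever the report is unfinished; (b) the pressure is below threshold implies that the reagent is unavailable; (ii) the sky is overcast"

S1 true; S2 false

Let R = "the reagent is available" (True), P = "the printer has paper" (False), S = "the report is finished" (False), Q = "the sky is overcast" (True), U = "the pressure is above threshold" (False).

S1: Parsed as (R and P) -> not ((S nand not Q) iff U)

R and P = True and False = False
not Q = not True = False
S nand not Q = False nand False = True
(S nand not Q) iff U = True iff False = False
not ((S nand not Q) iff U) = not False = True
(R and P) -> not ((S nand not Q) iff U) = False -> True = True
Thus S1 is true.

S2: Formalization: ((not S -> not P) xor (not U -> not R)) nand Q

not S = not False = True
not P = not False = True
not S -> not P = True -> True = True
not U = not False = True
not R = not True = False
not U -> not R = True -> False = False
(not S -> not P) xor (not U -> not R) = True xor False = True
((not S -> not P) xor (not U -> not R)) nand Q = True nand True = False
Hence S2 is false.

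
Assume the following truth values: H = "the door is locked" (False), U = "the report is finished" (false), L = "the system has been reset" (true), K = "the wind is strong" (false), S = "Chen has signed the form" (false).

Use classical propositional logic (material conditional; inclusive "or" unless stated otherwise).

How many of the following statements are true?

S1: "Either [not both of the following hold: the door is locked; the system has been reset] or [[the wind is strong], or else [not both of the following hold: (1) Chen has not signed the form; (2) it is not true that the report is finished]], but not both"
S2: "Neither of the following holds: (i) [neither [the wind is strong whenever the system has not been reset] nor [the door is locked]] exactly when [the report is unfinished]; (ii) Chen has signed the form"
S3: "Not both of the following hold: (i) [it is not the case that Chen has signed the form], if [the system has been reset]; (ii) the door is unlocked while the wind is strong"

3

S1: This is (H ↑ L) ⊕ (K ∨ (¬S ↑ ¬U)).

H ↑ L = F ↑ T = T
¬S = ¬F = T
¬U = ¬F = T
¬S ↑ ¬U = T ↑ T = F
K ∨ (¬S ↑ ¬U) = F ∨ F = F
(H ↑ L) ⊕ (K ∨ (¬S ↑ ¬U)) = T ⊕ F = T
Hence S1 is true.

S2: Parsed as (((¬L → K) ↓ H) ↔ ¬U) ↓ S

¬L = ¬T = F
¬L → K = F → F = T
(¬L → K) ↓ H = T ↓ F = F
¬U = ¬F = T
((¬L → K) ↓ H) ↔ ¬U = F ↔ T = F
(((¬L → K) ↓ H) ↔ ¬U) ↓ S = F ↓ F = T
So S2 is true.

S3: Formalization: (L → ¬S) ↑ (¬H ∧ K)

¬S = ¬F = T
L → ¬S = T → T = T
¬H = ¬F = T
¬H ∧ K = T ∧ F = F
(L → ¬S) ↑ (¬H ∧ K) = T ↑ F = T
Thus S3 is true.

3 of the 3 statements are true (S1, S2, S3).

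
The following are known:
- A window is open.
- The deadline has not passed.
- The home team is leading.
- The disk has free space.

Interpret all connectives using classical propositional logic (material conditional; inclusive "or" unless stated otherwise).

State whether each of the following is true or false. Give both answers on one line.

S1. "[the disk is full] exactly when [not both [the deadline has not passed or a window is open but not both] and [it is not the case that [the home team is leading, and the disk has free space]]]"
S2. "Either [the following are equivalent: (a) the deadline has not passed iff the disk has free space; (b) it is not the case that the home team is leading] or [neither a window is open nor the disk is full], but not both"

S1 F, S2 F

Let D = "the disk is full" (F), U = "the deadline has passed" (F), N = "a window is open" (T), R = "the home team is leading" (T).

S1: Formalization: D ↔ ((¬U ⊕ N) ↑ ¬(R ∧ ¬D))

¬U = ¬F = T
¬U ⊕ N = T ⊕ T = F
¬D = ¬F = T
R ∧ ¬D = T ∧ T = T
¬(R ∧ ¬D) = ¬T = F
(¬U ⊕ N) ↑ ¬(R ∧ ¬D) = F ↑ F = T
D ↔ ((¬U ⊕ N) ↑ ¬(R ∧ ¬D)) = F ↔ T = F
Hence S1 is false.

S2: This is ((¬U ↔ ¬D) ↔ ¬R) ⊕ (N ↓ D).

¬U = ¬F = T
¬D = ¬F = T
¬U ↔ ¬D = T ↔ T = T
¬R = ¬T = F
(¬U ↔ ¬D) ↔ ¬R = T ↔ F = F
N ↓ D = T ↓ F = F
((¬U ↔ ¬D) ↔ ¬R) ⊕ (N ↓ D) = F ⊕ F = F
Hence S2 is false.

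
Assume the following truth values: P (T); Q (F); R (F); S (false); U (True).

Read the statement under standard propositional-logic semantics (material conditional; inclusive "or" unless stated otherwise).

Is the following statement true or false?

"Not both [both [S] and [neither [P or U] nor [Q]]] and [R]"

The statement is true.

Values: S=F, P=T, U=T, Q=F, R=F.
Formalization: (S ∧ ((P ∨ U) ↓ Q)) ↑ R

P ∨ U = T ∨ T = T
(P ∨ U) ↓ Q = T ↓ F = F
S ∧ ((P ∨ U) ↓ Q) = F ∧ F = F
(S ∧ ((P ∨ U) ↓ Q)) ↑ R = F ↑ F = T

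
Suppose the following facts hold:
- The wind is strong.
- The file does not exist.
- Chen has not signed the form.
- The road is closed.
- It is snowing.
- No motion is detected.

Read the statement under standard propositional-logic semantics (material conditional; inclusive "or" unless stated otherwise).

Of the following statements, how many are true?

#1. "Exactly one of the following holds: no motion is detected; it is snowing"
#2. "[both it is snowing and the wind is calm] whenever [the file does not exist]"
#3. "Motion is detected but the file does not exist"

Let Q = "motion is detected" (F), N = "it is snowing" (T), U = "the file exists" (F), M = "the wind is strong" (T).

#1: Parsed as ~Q xor N

~Q = ~F = T
~Q xor N = T xor T = F
Thus #1 is false.

#2: Formalization: ~U -> (N & ~M)

~U = ~F = T
~M = ~T = F
N & ~M = T & F = F
~U -> (N & ~M) = T -> F = F
So #2 is false.

#3: This is Q & ~U.

~U = ~F = T
Q & ~U = F & T = F
So #3 is false.

Count: 0.

0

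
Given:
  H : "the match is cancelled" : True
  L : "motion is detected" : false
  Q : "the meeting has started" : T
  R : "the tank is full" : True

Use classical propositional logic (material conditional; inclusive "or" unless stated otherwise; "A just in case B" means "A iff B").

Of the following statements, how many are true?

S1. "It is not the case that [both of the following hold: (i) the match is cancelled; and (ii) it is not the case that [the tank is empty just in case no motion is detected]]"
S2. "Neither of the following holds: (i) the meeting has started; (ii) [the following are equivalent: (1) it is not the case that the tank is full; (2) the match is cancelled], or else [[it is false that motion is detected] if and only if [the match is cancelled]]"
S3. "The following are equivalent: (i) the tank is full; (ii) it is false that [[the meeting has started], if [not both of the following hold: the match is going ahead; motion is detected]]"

S1: Parsed as ~(H & ~(~R <-> ~L))

~R = ~T = F
~L = ~F = T
~R <-> ~L = F <-> T = F
~(~R <-> ~L) = ~F = T
H & ~(~R <-> ~L) = T & T = T
~(H & ~(~R <-> ~L)) = ~T = F
Hence S1 is false.

S2: Formalization: Q nor ((~R <-> H) | (~L <-> H))

~R = ~T = F
~R <-> H = F <-> T = F
~L = ~F = T
~L <-> H = T <-> T = T
(~R <-> H) | (~L <-> H) = F | T = T
Q nor ((~R <-> H) | (~L <-> H)) = T nor T = F
So S2 is false.

S3: Parsed as R <-> ~((~H nand L) -> Q)

~H = ~T = F
~H nand L = F nand F = T
(~H nand L) -> Q = T -> T = T
~((~H nand L) -> Q) = ~T = F
R <-> ~((~H nand L) -> Q) = T <-> F = F
Hence S3 is false.

0 of the 3 statements are true (none).

0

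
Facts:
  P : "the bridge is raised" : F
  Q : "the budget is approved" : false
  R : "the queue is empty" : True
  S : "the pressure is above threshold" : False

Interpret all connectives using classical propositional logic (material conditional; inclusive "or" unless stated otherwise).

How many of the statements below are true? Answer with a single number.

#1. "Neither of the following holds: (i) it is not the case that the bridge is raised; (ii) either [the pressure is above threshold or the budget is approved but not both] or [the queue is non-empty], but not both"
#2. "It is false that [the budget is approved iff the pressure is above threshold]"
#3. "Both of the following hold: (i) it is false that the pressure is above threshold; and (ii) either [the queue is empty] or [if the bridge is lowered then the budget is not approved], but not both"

#1: In symbols: ¬P ↓ ((S ⊕ Q) ⊕ ¬R)

¬P = ¬F = T
S ⊕ Q = F ⊕ F = F
¬R = ¬T = F
(S ⊕ Q) ⊕ ¬R = F ⊕ F = F
¬P ↓ ((S ⊕ Q) ⊕ ¬R) = T ↓ F = F
So #1 is false.

#2: Formalization: ¬(Q ↔ S)

Q ↔ S = F ↔ F = T
¬(Q ↔ S) = ¬T = F
So #2 is false.

#3: This is ¬S ∧ (R ⊕ (¬P → ¬Q)).

¬S = ¬F = T
¬P = ¬F = T
¬Q = ¬F = T
¬P → ¬Q = T → T = T
R ⊕ (¬P → ¬Q) = T ⊕ T = F
¬S ∧ (R ⊕ (¬P → ¬Q)) = T ∧ F = F
So #3 is false.

True statements: 0 (none).

0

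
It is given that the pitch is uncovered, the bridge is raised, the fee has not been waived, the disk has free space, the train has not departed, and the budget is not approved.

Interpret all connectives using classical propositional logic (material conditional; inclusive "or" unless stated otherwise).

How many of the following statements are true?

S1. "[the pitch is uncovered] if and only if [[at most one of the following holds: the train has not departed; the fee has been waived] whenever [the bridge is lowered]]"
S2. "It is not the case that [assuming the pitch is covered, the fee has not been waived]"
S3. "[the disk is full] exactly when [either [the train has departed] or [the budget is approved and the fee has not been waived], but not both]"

2

Let S = "the pitch is covered" (F), D = "the bridge is raised" (T), W = "the train has departed" (F), H = "the fee has been waived" (F), Q = "the disk is full" (F), L = "the budget is approved" (F).

S1: This is ¬S ↔ (¬D → (¬W ↑ H)).

¬S = ¬F = T
¬D = ¬T = F
¬W = ¬F = T
¬W ↑ H = T ↑ F = T
¬D → (¬W ↑ H) = F → T = T
¬S ↔ (¬D → (¬W ↑ H)) = T ↔ T = T
So S1 is true.

S2: Parsed as ¬(S → ¬H)

¬H = ¬F = T
S → ¬H = F → T = T
¬(S → ¬H) = ¬T = F
Thus S2 is false.

S3: This is Q ↔ (W ⊕ (L ∧ ¬H)).

¬H = ¬F = T
L ∧ ¬H = F ∧ T = F
W ⊕ (L ∧ ¬H) = F ⊕ F = F
Q ↔ (W ⊕ (L ∧ ¬H)) = F ↔ F = T
Hence S3 is true.

Count: 2.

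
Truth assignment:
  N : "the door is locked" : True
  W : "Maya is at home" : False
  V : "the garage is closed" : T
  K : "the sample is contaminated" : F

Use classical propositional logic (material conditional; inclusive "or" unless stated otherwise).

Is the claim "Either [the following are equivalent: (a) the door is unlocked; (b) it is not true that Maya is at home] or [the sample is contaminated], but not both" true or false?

Values: N=T, W=F, K=F.
Formalization: (~N <-> ~W) xor K

~N = ~T = F
~W = ~F = T
~N <-> ~W = F <-> T = F
(~N <-> ~W) xor K = F xor F = F

false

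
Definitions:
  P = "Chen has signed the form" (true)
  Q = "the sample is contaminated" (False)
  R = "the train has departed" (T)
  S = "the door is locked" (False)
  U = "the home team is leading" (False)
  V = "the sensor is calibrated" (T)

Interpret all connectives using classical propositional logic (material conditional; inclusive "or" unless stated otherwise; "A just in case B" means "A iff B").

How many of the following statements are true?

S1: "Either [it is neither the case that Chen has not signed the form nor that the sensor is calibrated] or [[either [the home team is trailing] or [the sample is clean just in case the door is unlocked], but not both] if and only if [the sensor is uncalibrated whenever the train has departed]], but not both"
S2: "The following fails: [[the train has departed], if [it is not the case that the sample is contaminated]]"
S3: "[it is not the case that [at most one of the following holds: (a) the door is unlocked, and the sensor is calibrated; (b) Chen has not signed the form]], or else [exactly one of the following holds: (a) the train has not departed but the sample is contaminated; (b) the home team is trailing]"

S1: Parsed as (¬P ↓ V) ⊕ ((¬U ⊕ (¬Q ↔ ¬S)) ↔ (R → ¬V))

¬P = ¬T = F
¬P ↓ V = F ↓ T = F
¬U = ¬F = T
¬Q = ¬F = T
¬S = ¬F = T
¬Q ↔ ¬S = T ↔ T = T
¬U ⊕ (¬Q ↔ ¬S) = T ⊕ T = F
¬V = ¬T = F
R → ¬V = T → F = F
(¬U ⊕ (¬Q ↔ ¬S)) ↔ (R → ¬V) = F ↔ F = T
(¬P ↓ V) ⊕ ((¬U ⊕ (¬Q ↔ ¬S)) ↔ (R → ¬V)) = F ⊕ T = T
Thus S1 is true.

S2: In symbols: ¬(¬Q → R)

¬Q = ¬F = T
¬Q → R = T → T = T
¬(¬Q → R) = ¬T = F
Thus S2 is false.

S3: In symbols: ¬((¬S ∧ V) ↑ ¬P) ∨ ((¬R ∧ Q) ⊕ ¬U)

¬S = ¬F = T
¬S ∧ V = T ∧ T = T
¬P = ¬T = F
(¬S ∧ V) ↑ ¬P = T ↑ F = T
¬((¬S ∧ V) ↑ ¬P) = ¬T = F
¬R = ¬T = F
¬R ∧ Q = F ∧ F = F
¬U = ¬F = T
(¬R ∧ Q) ⊕ ¬U = F ⊕ T = T
¬((¬S ∧ V) ↑ ¬P) ∨ ((¬R ∧ Q) ⊕ ¬U) = F ∨ T = T
So S3 is true.

True statements: 2.

2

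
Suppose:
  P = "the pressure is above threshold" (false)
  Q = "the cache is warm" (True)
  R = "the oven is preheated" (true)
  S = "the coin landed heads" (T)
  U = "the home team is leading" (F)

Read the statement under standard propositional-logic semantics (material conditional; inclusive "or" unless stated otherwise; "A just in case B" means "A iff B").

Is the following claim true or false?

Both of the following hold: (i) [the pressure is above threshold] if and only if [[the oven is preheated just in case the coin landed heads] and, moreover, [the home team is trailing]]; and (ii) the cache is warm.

Formalization: (P <-> ((R <-> S) & ~U)) & Q

R <-> S = T <-> T = T
~U = ~F = T
(R <-> S) & ~U = T & T = T
P <-> ((R <-> S) & ~U) = F <-> T = F
(P <-> ((R <-> S) & ~U)) & Q = F & T = F

False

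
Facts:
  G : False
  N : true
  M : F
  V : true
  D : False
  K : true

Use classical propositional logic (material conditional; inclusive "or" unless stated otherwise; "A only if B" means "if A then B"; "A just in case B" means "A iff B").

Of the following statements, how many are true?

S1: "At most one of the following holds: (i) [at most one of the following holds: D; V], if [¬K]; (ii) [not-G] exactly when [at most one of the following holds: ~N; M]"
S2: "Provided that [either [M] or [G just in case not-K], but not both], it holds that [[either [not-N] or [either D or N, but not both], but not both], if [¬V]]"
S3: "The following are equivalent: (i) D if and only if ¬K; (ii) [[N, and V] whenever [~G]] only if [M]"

1

S1: Parsed as (not K -> (D nand V)) nand (not G iff (not N nand M))

not K = not True = False
D nand V = False nand True = True
not K -> (D nand V) = False -> True = True
not G = not False = True
not N = not True = False
not N nand M = False nand False = True
not G iff (not N nand M) = True iff True = True
(not K -> (D nand V)) nand (not G iff (not N nand M)) = True nand True = False
Thus S1 is false.

S2: Formalization: (M xor (G iff not K)) -> (not V -> (not N xor (D xor N)))

not K = not True = False
G iff not K = False iff False = True
M xor (G iff not K) = False xor True = True
not V = not True = False
not N = not True = False
D xor N = False xor True = True
not N xor (D xor N) = False xor True = True
not V -> (not N xor (D xor N)) = False -> True = True
(M xor (G iff not K)) -> (not V -> (not N xor (D xor N))) = True -> True = True
So S2 is true.

S3: Parsed as (D iff not K) iff ((not G -> (N and V)) -> M)

not K = not True = False
D iff not K = False iff False = True
not G = not False = True
N and V = True and True = True
not G -> (N and V) = True -> True = True
(not G -> (N and V)) -> M = True -> False = False
(D iff not K) iff ((not G -> (N and V)) -> M) = True iff False = False
So S3 is false.

Count: 1.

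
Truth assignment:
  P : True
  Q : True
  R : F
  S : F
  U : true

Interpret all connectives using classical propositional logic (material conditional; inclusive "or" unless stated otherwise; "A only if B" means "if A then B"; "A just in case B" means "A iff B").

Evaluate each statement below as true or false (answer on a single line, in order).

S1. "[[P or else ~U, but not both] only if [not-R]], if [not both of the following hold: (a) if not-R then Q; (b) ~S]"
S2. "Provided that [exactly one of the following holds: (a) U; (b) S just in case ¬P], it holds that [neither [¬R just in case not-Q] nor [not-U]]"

S1: In symbols: ((~R -> Q) nand ~S) -> ((P xor ~U) -> ~R)

~R = ~F = T
~R -> Q = T -> T = T
~S = ~F = T
(~R -> Q) nand ~S = T nand T = F
~U = ~T = F
P xor ~U = T xor F = T
~R = ~F = T
(P xor ~U) -> ~R = T -> T = T
((~R -> Q) nand ~S) -> ((P xor ~U) -> ~R) = F -> T = T
Hence S1 is true.

S2: This is (U xor (S <-> ~P)) -> ((~R <-> ~Q) nor ~U).

~P = ~T = F
S <-> ~P = F <-> F = T
U xor (S <-> ~P) = T xor T = F
~R = ~F = T
~Q = ~T = F
~R <-> ~Q = T <-> F = F
~U = ~T = F
(~R <-> ~Q) nor ~U = F nor F = T
(U xor (S <-> ~P)) -> ((~R <-> ~Q) nor ~U) = F -> T = T
Thus S2 is true.

S1 True / S2 True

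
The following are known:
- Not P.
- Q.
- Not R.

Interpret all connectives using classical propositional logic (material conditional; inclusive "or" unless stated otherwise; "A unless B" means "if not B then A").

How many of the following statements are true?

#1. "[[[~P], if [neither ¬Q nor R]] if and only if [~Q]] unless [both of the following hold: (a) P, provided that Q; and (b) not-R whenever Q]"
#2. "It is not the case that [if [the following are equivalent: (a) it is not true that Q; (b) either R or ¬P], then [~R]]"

0

#1: In symbols: (((¬Q ↓ R) → ¬P) ↔ ¬Q) ∨ ((Q → P) ∧ (Q → ¬R))

¬Q = ¬T = F
¬Q ↓ R = F ↓ F = T
¬P = ¬F = T
(¬Q ↓ R) → ¬P = T → T = T
¬Q = ¬T = F
((¬Q ↓ R) → ¬P) ↔ ¬Q = T ↔ F = F
Q → P = T → F = F
¬R = ¬F = T
Q → ¬R = T → T = T
(Q → P) ∧ (Q → ¬R) = F ∧ T = F
(((¬Q ↓ R) → ¬P) ↔ ¬Q) ∨ ((Q → P) ∧ (Q → ¬R)) = F ∨ F = F
Hence #1 is false.

#2: In symbols: ¬((¬Q ↔ (R ∨ ¬P)) → ¬R)

¬Q = ¬T = F
¬P = ¬F = T
R ∨ ¬P = F ∨ T = T
¬Q ↔ (R ∨ ¬P) = F ↔ T = F
¬R = ¬F = T
(¬Q ↔ (R ∨ ¬P)) → ¬R = F → T = T
¬((¬Q ↔ (R ∨ ¬P)) → ¬R) = ¬T = F
So #2 is false.

True statements: 0 (none).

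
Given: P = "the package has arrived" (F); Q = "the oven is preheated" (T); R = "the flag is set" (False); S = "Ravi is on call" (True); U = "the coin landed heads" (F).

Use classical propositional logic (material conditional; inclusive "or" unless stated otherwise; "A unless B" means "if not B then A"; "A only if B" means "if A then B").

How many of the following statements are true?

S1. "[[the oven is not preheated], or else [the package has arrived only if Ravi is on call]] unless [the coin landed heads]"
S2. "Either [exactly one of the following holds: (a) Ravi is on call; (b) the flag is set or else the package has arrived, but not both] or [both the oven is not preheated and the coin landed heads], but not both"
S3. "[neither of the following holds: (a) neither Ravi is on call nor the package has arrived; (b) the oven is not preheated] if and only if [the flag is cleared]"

3

S1: Parsed as (not Q or (P -> S)) or U

not Q = not True = False
P -> S = False -> True = True
not Q or (P -> S) = False or True = True
(not Q or (P -> S)) or U = True or False = True
Hence S1 is true.

S2: Formalization: (S xor (R xor P)) xor (not Q and U)

R xor P = False xor False = False
S xor (R xor P) = True xor False = True
not Q = not True = False
not Q and U = False and False = False
(S xor (R xor P)) xor (not Q and U) = True xor False = True
Hence S2 is true.

S3: Formalization: ((S nor P) nor not Q) iff not R

S nor P = True nor False = False
not Q = not True = False
(S nor P) nor not Q = False nor False = True
not R = not False = True
((S nor P) nor not Q) iff not R = True iff True = True
So S3 is true.

Count: 3.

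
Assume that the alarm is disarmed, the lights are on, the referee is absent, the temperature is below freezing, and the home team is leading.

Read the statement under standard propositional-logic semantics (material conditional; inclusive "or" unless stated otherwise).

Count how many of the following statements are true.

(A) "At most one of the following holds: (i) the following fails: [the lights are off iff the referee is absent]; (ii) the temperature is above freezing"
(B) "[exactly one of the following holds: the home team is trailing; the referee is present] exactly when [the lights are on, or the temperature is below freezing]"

Let V = "the lights are on" (T), P = "the referee is present" (F), N = "the temperature is below freezing" (T), R = "the home team is leading" (T).

(A): Parsed as ¬(¬V ↔ ¬P) ↑ ¬N

¬V = ¬T = F
¬P = ¬F = T
¬V ↔ ¬P = F ↔ T = F
¬(¬V ↔ ¬P) = ¬F = T
¬N = ¬T = F
¬(¬V ↔ ¬P) ↑ ¬N = T ↑ F = T
So (A) is true.

(B): This is (¬R ⊕ P) ↔ (V ∨ N).

¬R = ¬T = F
¬R ⊕ P = F ⊕ F = F
V ∨ N = T ∨ T = T
(¬R ⊕ P) ↔ (V ∨ N) = F ↔ T = F
Hence (B) is false.

Count: 1.

1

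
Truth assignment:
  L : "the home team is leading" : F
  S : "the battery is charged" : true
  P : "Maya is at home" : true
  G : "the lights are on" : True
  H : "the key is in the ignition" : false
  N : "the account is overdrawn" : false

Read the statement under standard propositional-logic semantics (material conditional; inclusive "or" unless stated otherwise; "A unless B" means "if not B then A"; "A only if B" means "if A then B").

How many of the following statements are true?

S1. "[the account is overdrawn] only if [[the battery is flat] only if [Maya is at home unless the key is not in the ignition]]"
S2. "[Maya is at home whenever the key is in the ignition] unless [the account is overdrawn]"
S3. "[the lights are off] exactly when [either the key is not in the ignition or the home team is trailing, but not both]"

S1: This is N -> (not S -> (P or not H)).

not S = not True = False
not H = not False = True
P or not H = True or True = True
not S -> (P or not H) = False -> True = True
N -> (not S -> (P or not H)) = False -> True = True
Thus S1 is true.

S2: In symbols: (H -> P) or N

H -> P = False -> True = True
(H -> P) or N = True or False = True
Thus S2 is true.

S3: This is not G iff (not H xor not L).

not G = not True = False
not H = not False = True
not L = not False = True
not H xor not L = True xor True = False
not G iff (not H xor not L) = False iff False = True
Thus S3 is true.

Count: 3.

3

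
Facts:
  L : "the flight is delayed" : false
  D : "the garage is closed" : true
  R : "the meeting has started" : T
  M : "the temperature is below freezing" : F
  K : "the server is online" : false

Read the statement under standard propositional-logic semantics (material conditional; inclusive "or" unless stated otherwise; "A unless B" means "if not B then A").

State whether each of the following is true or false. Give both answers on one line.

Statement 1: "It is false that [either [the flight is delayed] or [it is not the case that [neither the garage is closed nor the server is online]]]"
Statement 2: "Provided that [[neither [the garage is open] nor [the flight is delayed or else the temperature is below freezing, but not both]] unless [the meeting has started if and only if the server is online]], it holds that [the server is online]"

Statement 1: In symbols: not (L or not (D nor K))

D nor K = True nor False = False
not (D nor K) = not False = True
L or not (D nor K) = False or True = True
not (L or not (D nor K)) = not True = False
So Statement 1 is false.

Statement 2: This is ((not D nor (L xor M)) or (R iff K)) -> K.

not D = not True = False
L xor M = False xor False = False
not D nor (L xor M) = False nor False = True
R iff K = True iff False = False
(not D nor (L xor M)) or (R iff K) = True or False = True
((not D nor (L xor M)) or (R iff K)) -> K = True -> False = False
Hence Statement 2 is false.

Statement 1 F, Statement 2 F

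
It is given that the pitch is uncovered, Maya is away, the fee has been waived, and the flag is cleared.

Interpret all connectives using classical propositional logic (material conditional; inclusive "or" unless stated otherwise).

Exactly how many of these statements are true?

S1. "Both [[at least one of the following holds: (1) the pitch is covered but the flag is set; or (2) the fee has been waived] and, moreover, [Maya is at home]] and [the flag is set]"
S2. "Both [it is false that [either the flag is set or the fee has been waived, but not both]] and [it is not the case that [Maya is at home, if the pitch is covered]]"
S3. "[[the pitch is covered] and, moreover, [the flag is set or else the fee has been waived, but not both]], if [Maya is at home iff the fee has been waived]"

1

Let P = "the pitch is covered" (F), S = "the flag is set" (F), R = "the fee has been waived" (T), Q = "Maya is at home" (F).

S1: Formalization: (((P & S) | R) & Q) & S

P & S = F & F = F
(P & S) | R = F | T = T
((P & S) | R) & Q = T & F = F
(((P & S) | R) & Q) & S = F & F = F
Thus S1 is false.

S2: Formalization: ~(S xor R) & ~(P -> Q)

S xor R = F xor T = T
~(S xor R) = ~T = F
P -> Q = F -> F = T
~(P -> Q) = ~T = F
~(S xor R) & ~(P -> Q) = F & F = F
So S2 is false.

S3: This is (Q <-> R) -> (P & (S xor R)).

Q <-> R = F <-> T = F
S xor R = F xor T = T
P & (S xor R) = F & T = F
(Q <-> R) -> (P & (S xor R)) = F -> F = T
So S3 is true.

Count: 1.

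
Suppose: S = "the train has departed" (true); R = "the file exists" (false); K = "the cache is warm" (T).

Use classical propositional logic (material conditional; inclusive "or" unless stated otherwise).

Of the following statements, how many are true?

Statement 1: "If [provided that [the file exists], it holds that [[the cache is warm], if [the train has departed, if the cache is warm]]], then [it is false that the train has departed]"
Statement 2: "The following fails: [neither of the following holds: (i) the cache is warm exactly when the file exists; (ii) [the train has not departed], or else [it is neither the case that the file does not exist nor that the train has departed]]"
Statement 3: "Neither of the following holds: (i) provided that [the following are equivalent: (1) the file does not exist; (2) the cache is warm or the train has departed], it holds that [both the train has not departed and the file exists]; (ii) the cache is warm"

0

Statement 1: In symbols: (R → ((K → S) → K)) → ¬S

K → S = T → T = T
(K → S) → K = T → T = T
R → ((K → S) → K) = F → T = T
¬S = ¬T = F
(R → ((K → S) → K)) → ¬S = T → F = F
Hence Statement 1 is false.

Statement 2: Formalization: ¬((K ↔ R) ↓ (¬S ∨ (¬R ↓ S)))

K ↔ R = T ↔ F = F
¬S = ¬T = F
¬R = ¬F = T
¬R ↓ S = T ↓ T = F
¬S ∨ (¬R ↓ S) = F ∨ F = F
(K ↔ R) ↓ (¬S ∨ (¬R ↓ S)) = F ↓ F = T
¬((K ↔ R) ↓ (¬S ∨ (¬R ↓ S))) = ¬T = F
Thus Statement 2 is false.

Statement 3: This is ((¬R ↔ (K ∨ S)) → (¬S ∧ R)) ↓ K.

¬R = ¬F = T
K ∨ S = T ∨ T = T
¬R ↔ (K ∨ S) = T ↔ T = T
¬S = ¬T = F
¬S ∧ R = F ∧ F = F
(¬R ↔ (K ∨ S)) → (¬S ∧ R) = T → F = F
((¬R ↔ (K ∨ S)) → (¬S ∧ R)) ↓ K = F ↓ T = F
Thus Statement 3 is false.

0 of the 3 statements are true (none).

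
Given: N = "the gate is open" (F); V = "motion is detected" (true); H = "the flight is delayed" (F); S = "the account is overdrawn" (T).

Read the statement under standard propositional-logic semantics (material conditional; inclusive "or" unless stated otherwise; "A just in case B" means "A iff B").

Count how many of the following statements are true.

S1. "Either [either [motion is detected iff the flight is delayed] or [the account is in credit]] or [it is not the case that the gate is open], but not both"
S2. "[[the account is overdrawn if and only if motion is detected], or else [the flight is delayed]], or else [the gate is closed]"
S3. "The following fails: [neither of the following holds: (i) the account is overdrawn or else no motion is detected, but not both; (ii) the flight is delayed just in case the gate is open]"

S1: This is ((V iff H) or not S) xor not N.

V iff H = True iff False = False
not S = not True = False
(V iff H) or not S = False or False = False
not N = not False = True
((V iff H) or not S) xor not N = False xor True = True
So S1 is true.

S2: In symbols: ((S iff V) or H) or not N

S iff V = True iff True = True
(S iff V) or H = True or False = True
not N = not False = True
((S iff V) or H) or not N = True or True = True
Thus S2 is true.

S3: In symbols: not ((S xor not V) nor (H iff N))

not V = not True = False
S xor not V = True xor False = True
H iff N = False iff False = True
(S xor not V) nor (H iff N) = True nor True = False
not ((S xor not V) nor (H iff N)) = not False = True
So S3 is true.

Count: 3.

3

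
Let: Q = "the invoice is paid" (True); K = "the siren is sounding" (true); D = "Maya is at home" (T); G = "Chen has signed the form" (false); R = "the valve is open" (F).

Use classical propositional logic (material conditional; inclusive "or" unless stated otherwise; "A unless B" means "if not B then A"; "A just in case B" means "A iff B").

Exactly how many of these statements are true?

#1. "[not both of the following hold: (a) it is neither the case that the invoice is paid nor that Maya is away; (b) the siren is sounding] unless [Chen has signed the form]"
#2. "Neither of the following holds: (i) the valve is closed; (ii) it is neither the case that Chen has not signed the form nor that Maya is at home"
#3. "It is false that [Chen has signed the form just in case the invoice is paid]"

#1: Formalization: ((Q nor not D) nand K) or G

not D = not True = False
Q nor not D = True nor False = False
(Q nor not D) nand K = False nand True = True
((Q nor not D) nand K) or G = True or False = True
So #1 is true.

#2: Parsed as not R nor (not G nor D)

not R = not False = True
not G = not False = True
not G nor D = True nor True = False
not R nor (not G nor D) = True nor False = False
Hence #2 is false.

#3: Formalization: not (G iff Q)

G iff Q = False iff True = False
not (G iff Q) = not False = True
So #3 is true.

2 of the 3 statements are true (#1, #3).

2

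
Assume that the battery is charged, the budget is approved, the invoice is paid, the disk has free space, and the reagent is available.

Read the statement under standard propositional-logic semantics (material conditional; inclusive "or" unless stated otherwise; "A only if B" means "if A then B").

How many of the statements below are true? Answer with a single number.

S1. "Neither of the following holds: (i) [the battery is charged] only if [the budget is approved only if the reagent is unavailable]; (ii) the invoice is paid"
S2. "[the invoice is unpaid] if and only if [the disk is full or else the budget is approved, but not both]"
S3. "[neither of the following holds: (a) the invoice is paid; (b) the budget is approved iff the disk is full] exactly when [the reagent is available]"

0

Let P = "the battery is charged" (T), Q = "the budget is approved" (T), U = "the reagent is available" (T), R = "the invoice is paid" (T), S = "the disk is full" (F).

S1: Parsed as (P → (Q → ¬U)) ↓ R

¬U = ¬T = F
Q → ¬U = T → F = F
P → (Q → ¬U) = T → F = F
(P → (Q → ¬U)) ↓ R = F ↓ T = F
So S1 is false.

S2: This is ¬R ↔ (S ⊕ Q).

¬R = ¬T = F
S ⊕ Q = F ⊕ T = T
¬R ↔ (S ⊕ Q) = F ↔ T = F
Hence S2 is false.

S3: Parsed as (R ↓ (Q ↔ S)) ↔ U

Q ↔ S = T ↔ F = F
R ↓ (Q ↔ S) = T ↓ F = F
(R ↓ (Q ↔ S)) ↔ U = F ↔ T = F
So S3 is false.

True statements: 0 (none).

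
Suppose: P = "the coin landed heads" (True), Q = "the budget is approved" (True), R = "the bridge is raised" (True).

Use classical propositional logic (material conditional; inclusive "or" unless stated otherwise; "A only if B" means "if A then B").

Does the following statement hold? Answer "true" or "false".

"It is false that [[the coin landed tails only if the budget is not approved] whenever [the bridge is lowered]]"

The statement is false.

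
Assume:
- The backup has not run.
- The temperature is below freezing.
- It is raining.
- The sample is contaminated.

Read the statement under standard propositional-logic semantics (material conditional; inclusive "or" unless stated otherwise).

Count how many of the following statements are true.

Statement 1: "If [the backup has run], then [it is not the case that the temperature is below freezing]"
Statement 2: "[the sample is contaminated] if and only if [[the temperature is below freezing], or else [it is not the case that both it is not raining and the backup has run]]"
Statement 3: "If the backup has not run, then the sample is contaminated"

3

Let P = "the backup has run" (F), Q = "the temperature is below freezing" (T), S = "the sample is contaminated" (T), R = "it is raining" (T).

Statement 1: In symbols: P → ¬Q

¬Q = ¬T = F
P → ¬Q = F → F = T
Hence Statement 1 is true.

Statement 2: In symbols: S ↔ (Q ∨ (¬R ↑ P))

¬R = ¬T = F
¬R ↑ P = F ↑ F = T
Q ∨ (¬R ↑ P) = T ∨ T = T
S ↔ (Q ∨ (¬R ↑ P)) = T ↔ T = T
So Statement 2 is true.

Statement 3: In symbols: ¬P → S

¬P = ¬F = T
¬P → S = T → T = T
Hence Statement 3 is true.

Count: 3.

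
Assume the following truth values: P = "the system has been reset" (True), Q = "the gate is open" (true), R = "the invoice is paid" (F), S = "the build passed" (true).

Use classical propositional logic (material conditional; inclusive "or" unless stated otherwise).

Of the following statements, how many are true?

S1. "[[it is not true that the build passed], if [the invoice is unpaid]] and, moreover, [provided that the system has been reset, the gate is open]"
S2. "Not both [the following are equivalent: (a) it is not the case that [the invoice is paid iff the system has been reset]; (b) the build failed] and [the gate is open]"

S1: Parsed as (~R -> ~S) & (P -> Q)

~R = ~F = T
~S = ~T = F
~R -> ~S = T -> F = F
P -> Q = T -> T = T
(~R -> ~S) & (P -> Q) = F & T = F
So S1 is false.

S2: This is (~(R <-> P) <-> ~S) nand Q.

R <-> P = F <-> T = F
~(R <-> P) = ~F = T
~S = ~T = F
~(R <-> P) <-> ~S = T <-> F = F
(~(R <-> P) <-> ~S) nand Q = F nand T = T
Hence S2 is true.

Count: 1.

1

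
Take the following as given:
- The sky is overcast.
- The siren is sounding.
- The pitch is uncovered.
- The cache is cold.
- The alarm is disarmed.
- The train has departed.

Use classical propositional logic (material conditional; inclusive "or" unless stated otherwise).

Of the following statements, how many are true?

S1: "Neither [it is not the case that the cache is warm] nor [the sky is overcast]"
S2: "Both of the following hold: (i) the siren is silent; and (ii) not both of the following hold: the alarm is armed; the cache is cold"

Let L = "the cache is warm" (F), N = "the sky is overcast" (T), W = "the siren is sounding" (T), D = "the alarm is armed" (F).

S1: Formalization: ¬L ↓ N

¬L = ¬F = T
¬L ↓ N = T ↓ T = F
Hence S1 is false.

S2: Parsed as ¬W ∧ (D ↑ ¬L)

¬W = ¬T = F
¬L = ¬F = T
D ↑ ¬L = F ↑ T = T
¬W ∧ (D ↑ ¬L) = F ∧ T = F
Thus S2 is false.

True statements: 0 (none).

0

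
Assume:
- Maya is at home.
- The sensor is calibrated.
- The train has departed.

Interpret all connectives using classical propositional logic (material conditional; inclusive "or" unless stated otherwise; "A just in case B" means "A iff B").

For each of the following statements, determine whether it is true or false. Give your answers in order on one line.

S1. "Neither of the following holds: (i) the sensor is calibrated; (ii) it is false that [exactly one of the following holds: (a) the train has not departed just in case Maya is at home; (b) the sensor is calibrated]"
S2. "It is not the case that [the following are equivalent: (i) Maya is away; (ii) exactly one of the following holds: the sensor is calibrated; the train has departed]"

Let Q = "the sensor is calibrated" (True), R = "the train has departed" (True), P = "Maya is at home" (True).

S1: In symbols: Q nor not ((not R iff P) xor Q)

not R = not True = False
not R iff P = False iff True = False
(not R iff P) xor Q = False xor True = True
not ((not R iff P) xor Q) = not True = False
Q nor not ((not R iff P) xor Q) = True nor False = False
Hence S1 is false.

S2: Parsed as not (not P iff (Q xor R))

not P = not True = False
Q xor R = True xor True = False
not P iff (Q xor R) = False iff False = True
not (not P iff (Q xor R)) = not True = False
Thus S2 is false.

S1 False, S2 False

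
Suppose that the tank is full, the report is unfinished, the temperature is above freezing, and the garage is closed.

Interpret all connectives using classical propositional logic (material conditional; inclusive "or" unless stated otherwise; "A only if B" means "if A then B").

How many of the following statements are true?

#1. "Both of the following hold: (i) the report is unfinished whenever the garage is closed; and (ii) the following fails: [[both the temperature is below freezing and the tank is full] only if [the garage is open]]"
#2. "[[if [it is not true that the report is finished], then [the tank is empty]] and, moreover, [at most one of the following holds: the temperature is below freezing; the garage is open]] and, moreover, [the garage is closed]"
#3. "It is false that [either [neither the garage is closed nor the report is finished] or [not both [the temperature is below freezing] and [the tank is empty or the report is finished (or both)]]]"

Let R = "the garage is closed" (T), N = "the report is finished" (F), W = "the temperature is below freezing" (F), S = "the tank is full" (T).

#1: In symbols: (R → ¬N) ∧ ¬((W ∧ S) → ¬R)

¬N = ¬F = T
R → ¬N = T → T = T
W ∧ S = F ∧ T = F
¬R = ¬T = F
(W ∧ S) → ¬R = F → F = T
¬((W ∧ S) → ¬R) = ¬T = F
(R → ¬N) ∧ ¬((W ∧ S) → ¬R) = T ∧ F = F
So #1 is false.

#2: This is ((¬N → ¬S) ∧ (W ↑ ¬R)) ∧ R.

¬N = ¬F = T
¬S = ¬T = F
¬N → ¬S = T → F = F
¬R = ¬T = F
W ↑ ¬R = F ↑ F = T
(¬N → ¬S) ∧ (W ↑ ¬R) = F ∧ T = F
((¬N → ¬S) ∧ (W ↑ ¬R)) ∧ R = F ∧ T = F
Hence #2 is false.

#3: This is ¬((R ↓ N) ∨ (W ↑ (¬S ∨ N))).

R ↓ N = T ↓ F = F
¬S = ¬T = F
¬S ∨ N = F ∨ F = F
W ↑ (¬S ∨ N) = F ↑ F = T
(R ↓ N) ∨ (W ↑ (¬S ∨ N)) = F ∨ T = T
¬((R ↓ N) ∨ (W ↑ (¬S ∨ N))) = ¬T = F
Hence #3 is false.

True statements: 0 (none).

0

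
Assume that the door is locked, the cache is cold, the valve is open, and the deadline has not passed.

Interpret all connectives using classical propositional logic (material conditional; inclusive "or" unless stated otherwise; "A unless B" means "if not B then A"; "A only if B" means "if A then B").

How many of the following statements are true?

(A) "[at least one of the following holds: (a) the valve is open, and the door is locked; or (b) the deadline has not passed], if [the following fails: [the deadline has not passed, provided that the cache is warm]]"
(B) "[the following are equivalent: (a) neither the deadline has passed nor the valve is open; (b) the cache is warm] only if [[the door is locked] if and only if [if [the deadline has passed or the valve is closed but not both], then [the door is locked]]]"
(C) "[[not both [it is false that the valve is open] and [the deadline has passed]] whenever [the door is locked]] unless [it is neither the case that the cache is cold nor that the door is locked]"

Let D = "the cache is warm" (F), Q = "the deadline has passed" (F), K = "the valve is open" (T), P = "the door is locked" (T).

(A): This is ~(D -> ~Q) -> ((K & P) | ~Q).

~Q = ~F = T
D -> ~Q = F -> T = T
~(D -> ~Q) = ~T = F
K & P = T & T = T
~Q = ~F = T
(K & P) | ~Q = T | T = T
~(D -> ~Q) -> ((K & P) | ~Q) = F -> T = T
Hence (A) is true.

(B): Formalization: ((Q nor K) <-> D) -> (P <-> ((Q xor ~K) -> P))

Q nor K = F nor T = F
(Q nor K) <-> D = F <-> F = T
~K = ~T = F
Q xor ~K = F xor F = F
(Q xor ~K) -> P = F -> T = T
P <-> ((Q xor ~K) -> P) = T <-> T = T
((Q nor K) <-> D) -> (P <-> ((Q xor ~K) -> P)) = T -> T = T
So (B) is true.

(C): Parsed as (P -> (~K nand Q)) | (~D nor P)

~K = ~T = F
~K nand Q = F nand F = T
P -> (~K nand Q) = T -> T = T
~D = ~F = T
~D nor P = T nor T = F
(P -> (~K nand Q)) | (~D nor P) = T | F = T
So (C) is true.

Count: 3.

3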